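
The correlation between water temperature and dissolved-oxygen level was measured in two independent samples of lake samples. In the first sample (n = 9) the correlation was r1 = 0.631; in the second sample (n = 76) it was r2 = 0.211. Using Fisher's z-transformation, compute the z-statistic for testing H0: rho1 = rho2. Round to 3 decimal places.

1.245

z1 = atanh(0.631) = 0.743076,  z2 = atanh(0.211) = 0.214218
SE = √(1/(n1−3) + 1/(n2−3)) = √(1/6 + 1/73) = √(0.1666667 + 0.0136986) = √0.1803653 = 0.424694
z = (z1 − z2)/SE = (0.743076 − 0.214218) / 0.424694 = 0.528858 / 0.424694 = 1.245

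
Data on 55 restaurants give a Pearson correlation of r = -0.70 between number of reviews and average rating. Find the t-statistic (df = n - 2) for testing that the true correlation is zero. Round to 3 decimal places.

-7.136

t = r·√(n−2) / √(1−r²) with r = -0.70, n = 55
  = -0.70·√53 / √(1 − 0.4900)
  = -0.70·7.280110 / 0.714143
  = -5.096077 / 0.714143 = -7.136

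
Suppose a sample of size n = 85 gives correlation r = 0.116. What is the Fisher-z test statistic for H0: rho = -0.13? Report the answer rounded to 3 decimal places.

Fisher z: atanh(0.116) = 0.116525, atanh(-0.13) = -0.130740
z = (z_r − z_0)·√(n−3) = (0.116525 − (-0.130740))·√82 = 0.247265 · 9.055385 = 2.239

2.239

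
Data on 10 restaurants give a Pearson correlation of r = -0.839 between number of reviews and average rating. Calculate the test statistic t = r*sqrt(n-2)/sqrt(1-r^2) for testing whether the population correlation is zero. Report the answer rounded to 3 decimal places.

-4.361

t = r·√(n−2) / √(1−r²) with r = -0.839, n = 10
  = -0.839·√8 / √(1 − 0.703921)
  = -0.839·2.828427 / 0.544131
  = -2.373050 / 0.544131 = -4.361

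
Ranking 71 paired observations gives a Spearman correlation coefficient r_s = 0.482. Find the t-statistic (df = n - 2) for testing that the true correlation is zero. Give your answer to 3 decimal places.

4.570

1 − r_s² = 1 − 0.232324 = 0.767676;  √(1−r_s²) = 0.876171
√(n−2) = √69 = 8.306624
t = r_s·√(n−2)/√(1−r_s²) = 0.482 · 8.306624 / 0.876171 = 4.570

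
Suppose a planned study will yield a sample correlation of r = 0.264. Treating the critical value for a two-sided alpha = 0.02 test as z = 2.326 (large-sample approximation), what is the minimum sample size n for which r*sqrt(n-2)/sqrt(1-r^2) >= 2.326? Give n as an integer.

75

Need r·√(n−2)/√(1−r²) ≥ 2.326
√(n−2) ≥ 2.326·√(1−0.069696) / 0.264 = 2.326·0.964523 / 0.264 = 8.4980
n−2 ≥ 72.2160  ⇒  n ≥ 74.2160
Smallest integer n = 75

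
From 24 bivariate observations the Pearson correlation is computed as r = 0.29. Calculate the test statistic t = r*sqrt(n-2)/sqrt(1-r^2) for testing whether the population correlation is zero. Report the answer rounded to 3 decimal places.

1.421

t = r·√(n−2) / √(1−r²) with r = 0.29, n = 24
  = 0.29·√22 / √(1 − 0.0841)
  = 0.29·4.690416 / 0.957027
  = 1.360221 / 0.957027 = 1.421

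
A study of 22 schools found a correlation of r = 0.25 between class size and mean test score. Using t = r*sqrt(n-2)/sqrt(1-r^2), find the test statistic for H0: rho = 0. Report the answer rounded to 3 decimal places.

1 − r² = 1 − 0.0625 = 0.9375;  √(1−r²) = 0.968246
√(n−2) = √20 = 4.472136
t = r·√(n−2)/√(1−r²) = 0.25 · 4.472136 / 0.968246 = 1.155

1.155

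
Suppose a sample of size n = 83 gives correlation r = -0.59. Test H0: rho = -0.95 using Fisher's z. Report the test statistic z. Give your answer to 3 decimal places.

Fisher z: atanh(-0.59) = -0.677666, atanh(-0.95) = -1.831781
z = (z_r − z_0)·√(n−3) = (-0.677666 − (-1.831781))·√80 = 1.154115 · 8.944272 = 10.323

10.323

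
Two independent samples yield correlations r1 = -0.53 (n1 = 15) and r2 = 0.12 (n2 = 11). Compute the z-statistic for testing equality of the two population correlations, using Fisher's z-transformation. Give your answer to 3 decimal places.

Fisher z-transforms: z1 = atanh(-0.53) = -0.590145, z2 = atanh(0.12) = 0.120581; difference d = -0.710726
Var(d) = 1/12 + 1/8 = 0.0833333 + 0.1250000 = 0.2083333
z = d/√Var(d) = -0.710726 / √0.2083333 = -0.710726 / 0.456435 = -1.557

-1.557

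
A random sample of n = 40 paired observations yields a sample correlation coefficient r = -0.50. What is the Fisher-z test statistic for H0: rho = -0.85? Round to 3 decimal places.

Fisher z: atanh(-0.50) = -0.549306, atanh(-0.85) = -1.256153
z = (z_r − z_0)·√(n−3) = (-0.549306 − (-1.256153))·√37 = 0.706847 · 6.082763 = 4.300

4.300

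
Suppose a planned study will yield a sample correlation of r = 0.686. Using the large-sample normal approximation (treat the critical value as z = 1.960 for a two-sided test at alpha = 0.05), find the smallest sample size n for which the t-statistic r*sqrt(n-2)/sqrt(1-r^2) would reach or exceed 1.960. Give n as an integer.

r√(n−2)/√(1−r²) ≥ 1.960  ⇔  n−2 ≥ (1.960)²·(1−r²)/r²
(1−r²)/r² = (1−0.470596)/0.470596 = 1.1250
n ≥ 2 + 3.8416·1.1250 = 2 + 4.3218 = 6.3218
⌈6.3218⌉ = 7

7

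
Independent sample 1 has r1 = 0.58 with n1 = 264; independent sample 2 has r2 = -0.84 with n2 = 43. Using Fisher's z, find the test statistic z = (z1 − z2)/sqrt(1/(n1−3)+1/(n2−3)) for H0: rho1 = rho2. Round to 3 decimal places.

Fisher z-transforms: z1 = atanh(0.58) = 0.662463, z2 = atanh(-0.84) = -1.221174; difference d = 1.883637
Var(d) = 1/261 + 1/40 = 0.0038314 + 0.0250000 = 0.0288314
z = d/√Var(d) = 1.883637 / √0.0288314 = 1.883637 / 0.169798 = 11.093

11.093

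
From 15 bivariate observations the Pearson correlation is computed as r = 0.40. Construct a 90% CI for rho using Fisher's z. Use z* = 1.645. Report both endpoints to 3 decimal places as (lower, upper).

z_r = atanh(0.40) = 0.423649;  SE = 1/√(n−3) = 1/√12 = 0.288675
z-limits: 0.423649 ± 1.645·0.288675 = 0.423649 ± 0.474870 = [-0.051221, 0.898519]
ρ-limits: (tanh -0.051221, tanh 0.898519) = (-0.051, 0.716)

(-0.051, 0.716)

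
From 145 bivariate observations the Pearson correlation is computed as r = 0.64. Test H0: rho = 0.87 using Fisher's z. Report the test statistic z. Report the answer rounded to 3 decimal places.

Fisher z: atanh(0.64) = 0.758174, atanh(0.87) = 1.333080
z = (z_r − z_0)·√(n−3) = (0.758174 − 1.333080)·√142 = -0.574906 · 11.916375 = -6.851

-6.851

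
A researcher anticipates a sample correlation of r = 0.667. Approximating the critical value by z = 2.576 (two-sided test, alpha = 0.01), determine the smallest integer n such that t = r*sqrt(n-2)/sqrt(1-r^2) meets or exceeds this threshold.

r√(n−2)/√(1−r²) ≥ 2.576  ⇔  n−2 ≥ (2.576)²·(1−r²)/r²
(1−r²)/r² = (1−0.444889)/0.444889 = 1.2478
n ≥ 2 + 6.635776·1.2478 = 2 + 8.2801 = 10.2801
⌈10.2801⌉ = 11

11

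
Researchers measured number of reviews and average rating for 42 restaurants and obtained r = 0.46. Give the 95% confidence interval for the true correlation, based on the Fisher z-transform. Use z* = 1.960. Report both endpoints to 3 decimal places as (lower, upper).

Fisher z: z_r = atanh(r) = ½·ln((1+0.46)/(1−0.46)) = 0.497311
SE(z) = 1/√(n−3) = 1/√39 = 0.160128
95% ⇒ z* = 1.960; margin = 1.960·0.160128 = 0.313851
CI on z-scale: (0.183460, 0.811162)
Back-transform: tanh(0.183460) = 0.181429, tanh(0.811162) = 0.670231

(0.181, 0.670)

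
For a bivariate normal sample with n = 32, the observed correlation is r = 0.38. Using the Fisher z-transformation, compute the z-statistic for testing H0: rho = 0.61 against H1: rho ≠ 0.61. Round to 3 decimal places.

z_r = atanh(0.38) = 0.400060,  z_0 = atanh(0.61) = 0.708921
SE = 1/√(n−3) = 1/√29 = 0.185695
z = (z_r − z_0)/SE = (0.400060 − 0.708921) / 0.185695 = -0.308861 / 0.185695 = -1.663

-1.663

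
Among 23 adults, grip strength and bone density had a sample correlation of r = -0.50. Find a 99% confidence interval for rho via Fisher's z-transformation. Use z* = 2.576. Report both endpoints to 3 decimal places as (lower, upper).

(-0.809, 0.027)

Fisher z: z_r = atanh(r) = ½·ln((1+(-0.50))/(1−(-0.50))) = -0.549306
SE(z) = 1/√(n−3) = 1/√20 = 0.223607
99% ⇒ z* = 2.576; margin = 2.576·0.223607 = 0.576012
CI on z-scale: (-1.125318, 0.026706)
Back-transform: tanh(-1.125318) = -0.809411, tanh(0.026706) = 0.026700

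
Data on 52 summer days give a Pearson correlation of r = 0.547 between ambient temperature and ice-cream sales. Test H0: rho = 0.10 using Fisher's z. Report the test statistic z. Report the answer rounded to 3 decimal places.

z_r = atanh(0.547) = 0.614090,  z_0 = atanh(0.10) = 0.100335
SE = 1/√(n−3) = 1/√49 = 0.142857
z = (z_r − z_0)/SE = (0.614090 − 0.100335) / 0.142857 = 0.513755 / 0.142857 = 3.596

3.596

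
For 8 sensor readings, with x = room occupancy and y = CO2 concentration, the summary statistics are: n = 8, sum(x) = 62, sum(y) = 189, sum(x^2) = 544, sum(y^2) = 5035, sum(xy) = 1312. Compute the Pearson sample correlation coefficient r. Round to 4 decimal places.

-0.8030

S_xy = nΣxy − ΣxΣy = 8·1312 − 62·189 = 10496 − 11718 = -1222
S_xx = nΣx² − (Σx)² = 8·544 − 62² = 4352 − 3844 = 508
S_yy = nΣy² − (Σy)² = 8·5035 − 189² = 40280 − 35721 = 4559
r = S_xy / √(S_xx·S_yy) = -1222 / √(508·4559) = -1222 / √2315972 = -1222 / 1521.8318 = -0.8030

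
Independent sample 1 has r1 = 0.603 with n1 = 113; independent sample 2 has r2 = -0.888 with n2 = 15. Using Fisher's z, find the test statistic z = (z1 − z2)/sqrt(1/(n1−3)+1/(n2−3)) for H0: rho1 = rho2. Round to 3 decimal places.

Fisher z-transforms: z1 = atanh(0.603) = 0.697848, z2 = atanh(-0.888) = -1.412387; difference d = 2.110235
Var(d) = 1/110 + 1/12 = 0.0090909 + 0.0833333 = 0.0924242
z = d/√Var(d) = 2.110235 / √0.0924242 = 2.110235 / 0.304013 = 6.941

6.941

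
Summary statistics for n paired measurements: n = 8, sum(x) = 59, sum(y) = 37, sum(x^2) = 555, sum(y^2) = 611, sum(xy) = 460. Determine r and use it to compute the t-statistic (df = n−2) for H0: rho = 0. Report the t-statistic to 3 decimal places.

3.444

S_xy = nΣxy − ΣxΣy = 8·460 − 59·37 = 3680 − 2183 = 1497
S_xx = nΣx² − (Σx)² = 8·555 − 59² = 4440 − 3481 = 959
S_yy = nΣy² − (Σy)² = 8·611 − 37² = 4888 − 1369 = 3519
r = S_xy / √(S_xx·S_yy) = 1497 / √(959·3519) = 1497 / √3374721 = 1497 / 1837.0414 = 0.8149
t = r·√(n−2)/√(1−r²) = 0.8149·√6 / √(1−0.664062) = 1.996089 / 0.579602 = 3.444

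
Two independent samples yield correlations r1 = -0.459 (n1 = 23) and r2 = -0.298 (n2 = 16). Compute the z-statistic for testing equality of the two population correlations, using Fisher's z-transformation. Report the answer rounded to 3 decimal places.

-0.530

Fisher z-transforms: z1 = atanh(-0.459) = -0.496044, z2 = atanh(-0.298) = -0.307323; difference d = -0.188721
Var(d) = 1/20 + 1/13 = 0.0500000 + 0.0769231 = 0.1269231
z = d/√Var(d) = -0.188721 / √0.1269231 = -0.188721 / 0.356263 = -0.530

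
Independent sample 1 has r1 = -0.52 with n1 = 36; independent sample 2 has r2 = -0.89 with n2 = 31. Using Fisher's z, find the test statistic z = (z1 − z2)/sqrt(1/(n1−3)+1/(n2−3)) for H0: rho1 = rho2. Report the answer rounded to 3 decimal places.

3.291

z1 = atanh(-0.52) = -0.576340,  z2 = atanh(-0.89) = -1.421926
SE = √(1/(n1−3) + 1/(n2−3)) = √(1/33 + 1/28) = √(0.0303030 + 0.0357143) = √0.0660173 = 0.256938
z = (z1 − z2)/SE = (-0.576340 − (-1.421926)) / 0.256938 = 0.845586 / 0.256938 = 3.291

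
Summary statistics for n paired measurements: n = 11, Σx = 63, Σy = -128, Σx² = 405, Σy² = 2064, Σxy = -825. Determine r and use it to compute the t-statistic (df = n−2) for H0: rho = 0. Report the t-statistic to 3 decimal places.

-2.119

Numerator: nΣxy − (Σx)(Σy) = 11·(-825) − (63)(-128) = -1011
Denominator: √[(nΣx²−(Σx)²)(nΣy²−(Σy)²)]
  nΣx²−(Σx)² = 11·405 − 3969 = 486;  nΣy²−(Σy)² = 11·2064 − 16384 = 6320
  √(486·6320) = √3071520 = 1752.5752
r = -1011 / 1752.5752 = -0.5769
t = r·√(n−2)/√(1−r²) = -0.5769·√9 / √(1−0.332814) = -1.730700 / 0.816815 = -2.119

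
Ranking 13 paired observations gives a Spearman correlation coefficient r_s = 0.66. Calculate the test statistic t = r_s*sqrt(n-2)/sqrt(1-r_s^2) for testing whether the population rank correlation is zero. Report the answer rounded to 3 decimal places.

2.914

t = r_s·√(n−2) / √(1−r_s²) with r_s = 0.66, n = 13
  = 0.66·√11 / √(1 − 0.4356)
  = 0.66·3.316625 / 0.751266
  = 2.188973 / 0.751266 = 2.914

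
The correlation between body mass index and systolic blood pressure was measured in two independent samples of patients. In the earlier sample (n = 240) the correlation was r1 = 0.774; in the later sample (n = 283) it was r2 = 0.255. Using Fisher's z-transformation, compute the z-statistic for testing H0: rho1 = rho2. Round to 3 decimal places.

8.718

Fisher z-transforms: z1 = atanh(0.774) = 1.030229, z2 = atanh(0.255) = 0.260753; difference d = 0.769476
Var(d) = 1/237 + 1/280 = 0.0042194 + 0.0035714 = 0.0077908
z = d/√Var(d) = 0.769476 / √0.0077908 = 0.769476 / 0.088266 = 8.718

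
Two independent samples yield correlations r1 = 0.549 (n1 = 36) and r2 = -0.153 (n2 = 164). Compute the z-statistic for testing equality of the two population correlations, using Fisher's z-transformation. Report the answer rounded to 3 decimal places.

4.036

Fisher z-transforms: z1 = atanh(0.549) = 0.616949, z2 = atanh(-0.153) = -0.154211; difference d = 0.771160
Var(d) = 1/33 + 1/161 = 0.0303030 + 0.0062112 = 0.0365142
z = d/√Var(d) = 0.771160 / √0.0365142 = 0.771160 / 0.191087 = 4.036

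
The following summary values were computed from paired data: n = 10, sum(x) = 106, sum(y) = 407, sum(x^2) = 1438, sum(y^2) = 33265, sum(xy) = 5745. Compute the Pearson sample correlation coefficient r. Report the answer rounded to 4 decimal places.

S_xy = nΣxy − ΣxΣy = 10·5745 − 106·407 = 57450 − 43142 = 14308
S_xx = nΣx² − (Σx)² = 10·1438 − 106² = 14380 − 11236 = 3144
S_yy = nΣy² − (Σy)² = 10·33265 − 407² = 332650 − 165649 = 167001
r = S_xy / √(S_xx·S_yy) = 14308 / √(3144·167001) = 14308 / √525051144 = 14308 / 22913.9945 = 0.6244

0.6244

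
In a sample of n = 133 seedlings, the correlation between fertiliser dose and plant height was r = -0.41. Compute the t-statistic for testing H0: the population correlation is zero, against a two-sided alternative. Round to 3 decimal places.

-5.145

1 − r² = 1 − 0.1681 = 0.8319;  √(1−r²) = 0.912086
√(n−2) = √131 = 11.445523
t = r·√(n−2)/√(1−r²) = -0.41 · 11.445523 / 0.912086 = -5.145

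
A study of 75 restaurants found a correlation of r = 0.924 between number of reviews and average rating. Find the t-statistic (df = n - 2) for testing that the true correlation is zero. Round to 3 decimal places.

t = r·√(n−2) / √(1−r²) with r = 0.924, n = 75
  = 0.924·√73 / √(1 − 0.853776)
  = 0.924·8.544004 / 0.382392
  = 7.894660 / 0.382392 = 20.645

20.645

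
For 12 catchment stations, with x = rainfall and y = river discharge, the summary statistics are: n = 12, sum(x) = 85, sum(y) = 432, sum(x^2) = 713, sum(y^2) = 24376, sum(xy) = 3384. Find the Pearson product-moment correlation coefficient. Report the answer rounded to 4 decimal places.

Numerator: nΣxy − (Σx)(Σy) = 12·3384 − (85)(432) = 3888
Denominator: √[(nΣx²−(Σx)²)(nΣy²−(Σy)²)]
  nΣx²−(Σx)² = 12·713 − 7225 = 1331;  nΣy²−(Σy)² = 12·24376 − 186624 = 105888
  √(1331·105888) = √140936928 = 11871.6860
r = 3888 / 11871.6860 = 0.3275

0.3275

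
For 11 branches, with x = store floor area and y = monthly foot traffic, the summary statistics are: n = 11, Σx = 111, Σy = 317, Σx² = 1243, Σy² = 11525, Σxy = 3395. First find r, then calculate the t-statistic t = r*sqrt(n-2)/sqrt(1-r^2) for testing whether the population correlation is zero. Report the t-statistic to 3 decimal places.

1.165

Numerator: nΣxy − (Σx)(Σy) = 11·3395 − (111)(317) = 2158
Denominator: √[(nΣx²−(Σx)²)(nΣy²−(Σy)²)]
  nΣx²−(Σx)² = 11·1243 − 12321 = 1352;  nΣy²−(Σy)² = 11·11525 − 100489 = 26286
  √(1352·26286) = √35538672 = 5961.4320
r = 2158 / 5961.4320 = 0.3620
t = r·√(n−2)/√(1−r²) = 0.3620·√9 / √(1−0.131044) = 1.086000 / 0.932178 = 1.165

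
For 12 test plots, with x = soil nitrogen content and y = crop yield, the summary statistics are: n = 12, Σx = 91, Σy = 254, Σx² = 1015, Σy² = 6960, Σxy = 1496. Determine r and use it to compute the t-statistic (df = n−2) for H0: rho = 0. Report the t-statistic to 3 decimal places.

S_xy = nΣxy − ΣxΣy = 12·1496 − 91·254 = 17952 − 23114 = -5162
S_xx = nΣx² − (Σx)² = 12·1015 − 91² = 12180 − 8281 = 3899
S_yy = nΣy² − (Σy)² = 12·6960 − 254² = 83520 − 64516 = 19004
r = S_xy / √(S_xx·S_yy) = -5162 / √(3899·19004) = -5162 / √74096596 = -5162 / 8607.9380 = -0.5997
t = r·√(n−2)/√(1−r²) = -0.5997·√10 / √(1−0.359640) = -1.896418 / 0.800225 = -2.370

-2.370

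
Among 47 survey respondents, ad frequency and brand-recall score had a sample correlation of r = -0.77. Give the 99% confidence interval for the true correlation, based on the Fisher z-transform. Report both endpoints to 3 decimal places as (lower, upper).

(-0.887, -0.559)

Fisher z: z_r = atanh(r) = ½·ln((1+(-0.77))/(1−(-0.77))) = -1.020328
SE(z) = 1/√(n−3) = 1/√44 = 0.150756
99% ⇒ z* = 2.576; margin = 2.576·0.150756 = 0.388347
CI on z-scale: (-1.408675, -0.631981)
Back-transform: tanh(-1.408675) = -0.887212, tanh(-0.631981) = -0.559415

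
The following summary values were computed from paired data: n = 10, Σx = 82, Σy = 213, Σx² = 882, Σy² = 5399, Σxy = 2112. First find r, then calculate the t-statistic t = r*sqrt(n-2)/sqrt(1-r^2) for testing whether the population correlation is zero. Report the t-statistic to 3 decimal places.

S_xy = nΣxy − ΣxΣy = 10·2112 − 82·213 = 21120 − 17466 = 3654
S_xx = nΣx² − (Σx)² = 10·882 − 82² = 8820 − 6724 = 2096
S_yy = nΣy² − (Σy)² = 10·5399 − 213² = 53990 − 45369 = 8621
r = S_xy / √(S_xx·S_yy) = 3654 / √(2096·8621) = 3654 / √18069616 = 3654 / 4250.8371 = 0.8596
t = r·√(n−2)/√(1−r²) = 0.8596·√8 / √(1−0.738912) = 2.431316 / 0.510968 = 4.758

4.758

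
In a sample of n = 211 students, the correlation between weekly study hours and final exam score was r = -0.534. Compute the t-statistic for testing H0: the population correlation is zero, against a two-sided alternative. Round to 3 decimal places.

-9.131

t = r·√(n−2) / √(1−r²) with r = -0.534, n = 211
  = -0.534·√209 / √(1 − 0.285156)
  = -0.534·14.456832 / 0.845484
  = -7.719948 / 0.845484 = -9.131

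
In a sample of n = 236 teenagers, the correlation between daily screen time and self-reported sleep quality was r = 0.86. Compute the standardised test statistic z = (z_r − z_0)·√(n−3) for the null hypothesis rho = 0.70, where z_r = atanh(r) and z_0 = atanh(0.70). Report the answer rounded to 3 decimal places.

6.503

Fisher z: atanh(0.86) = 1.293345, atanh(0.70) = 0.867301
z = (z_r − z_0)·√(n−3) = (1.293345 − 0.867301)·√233 = 0.426044 · 15.264338 = 6.503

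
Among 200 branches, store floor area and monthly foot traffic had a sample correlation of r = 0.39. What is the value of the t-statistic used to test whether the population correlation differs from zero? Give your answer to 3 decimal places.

1 − r² = 1 − 0.1521 = 0.8479;  √(1−r²) = 0.920815
√(n−2) = √198 = 14.071247
t = r·√(n−2)/√(1−r²) = 0.39 · 14.071247 / 0.920815 = 5.960

5.960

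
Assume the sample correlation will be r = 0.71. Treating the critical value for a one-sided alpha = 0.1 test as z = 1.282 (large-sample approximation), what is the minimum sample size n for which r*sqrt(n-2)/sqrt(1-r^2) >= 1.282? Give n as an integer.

4

r√(n−2)/√(1−r²) ≥ 1.282  ⇔  n−2 ≥ (1.282)²·(1−r²)/r²
(1−r²)/r² = (1−0.5041)/0.5041 = 0.9837
n ≥ 2 + 1.643524·0.9837 = 2 + 1.6167 = 3.6167
⌈3.6167⌉ = 4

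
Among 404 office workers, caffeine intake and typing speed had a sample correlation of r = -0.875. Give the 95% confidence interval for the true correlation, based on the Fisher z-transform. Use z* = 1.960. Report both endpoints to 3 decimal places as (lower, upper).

(-0.896, -0.850)

z_r = atanh(-0.875) = -1.354025;  SE = 1/√(n−3) = 1/√401 = 0.049938
z-limits: -1.354025 ± 1.960·0.049938 = -1.354025 ± 0.097878 = [-1.451903, -1.256147]
ρ-limits: (tanh -1.451903, tanh -1.256147) = (-0.896, -0.850)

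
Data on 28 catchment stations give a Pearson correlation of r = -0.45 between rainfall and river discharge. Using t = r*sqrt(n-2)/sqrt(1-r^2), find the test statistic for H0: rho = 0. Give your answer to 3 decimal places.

-2.569

t = r·√(n−2) / √(1−r²) with r = -0.45, n = 28
  = -0.45·√26 / √(1 − 0.2025)
  = -0.45·5.099020 / 0.893029
  = -2.294559 / 0.893029 = -2.569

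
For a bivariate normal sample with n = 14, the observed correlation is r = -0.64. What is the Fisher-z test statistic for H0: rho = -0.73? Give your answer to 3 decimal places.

0.566

z_r = atanh(-0.64) = -0.758174,  z_0 = atanh(-0.73) = -0.928727
SE = 1/√(n−3) = 1/√11 = 0.301511
z = (z_r − z_0)/SE = (-0.758174 − (-0.928727)) / 0.301511 = 0.170553 / 0.301511 = 0.566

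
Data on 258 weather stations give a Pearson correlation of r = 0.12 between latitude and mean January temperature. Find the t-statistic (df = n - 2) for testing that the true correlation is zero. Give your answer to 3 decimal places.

1.934

1 − r² = 1 − 0.0144 = 0.9856;  √(1−r²) = 0.992774
√(n−2) = √256 = 16.000000
t = r·√(n−2)/√(1−r²) = 0.12 · 16.000000 / 0.992774 = 1.934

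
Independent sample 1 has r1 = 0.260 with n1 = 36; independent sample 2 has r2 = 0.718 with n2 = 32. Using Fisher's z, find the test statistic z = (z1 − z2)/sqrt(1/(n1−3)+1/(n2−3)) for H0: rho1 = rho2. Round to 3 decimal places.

z1 = atanh(0.260) = 0.266108,  z2 = atanh(0.718) = 0.903505
SE = √(1/(n1−3) + 1/(n2−3)) = √(1/33 + 1/29) = √(0.0303030 + 0.0344828) = √0.0647858 = 0.254531
z = (z1 − z2)/SE = (0.266108 − 0.903505) / 0.254531 = -0.637397 / 0.254531 = -2.504

-2.504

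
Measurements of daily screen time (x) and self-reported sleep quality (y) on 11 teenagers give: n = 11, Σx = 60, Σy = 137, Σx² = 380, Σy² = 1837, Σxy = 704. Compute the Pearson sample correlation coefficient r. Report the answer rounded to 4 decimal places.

Numerator: nΣxy − (Σx)(Σy) = 11·704 − (60)(137) = -476
Denominator: √[(nΣx²−(Σx)²)(nΣy²−(Σy)²)]
  nΣx²−(Σx)² = 11·380 − 3600 = 580;  nΣy²−(Σy)² = 11·1837 − 18769 = 1438
  √(580·1438) = √834040 = 913.2579
r = -476 / 913.2579 = -0.5212

-0.5212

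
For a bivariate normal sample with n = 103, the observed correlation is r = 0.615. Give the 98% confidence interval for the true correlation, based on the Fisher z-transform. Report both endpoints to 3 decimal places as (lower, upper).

Fisher z: z_r = atanh(r) = ½·ln((1+0.615)/(1−0.615)) = 0.716923
SE(z) = 1/√(n−3) = 1/√100 = 0.100000
98% ⇒ z* = 2.326; margin = 2.326·0.100000 = 0.232600
CI on z-scale: (0.484323, 0.949523)
Back-transform: tanh(0.484323) = 0.449699, tanh(0.949523) = 0.739567

(0.450, 0.740)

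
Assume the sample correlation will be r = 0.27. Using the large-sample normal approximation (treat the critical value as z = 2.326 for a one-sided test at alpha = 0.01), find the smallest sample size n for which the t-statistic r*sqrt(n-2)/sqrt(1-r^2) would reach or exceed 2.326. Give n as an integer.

r√(n−2)/√(1−r²) ≥ 2.326  ⇔  n−2 ≥ (2.326)²·(1−r²)/r²
(1−r²)/r² = (1−0.0729)/0.0729 = 12.7174
n ≥ 2 + 5.410276·12.7174 = 2 + 68.8046 = 70.8046
⌈70.8046⌉ = 71

71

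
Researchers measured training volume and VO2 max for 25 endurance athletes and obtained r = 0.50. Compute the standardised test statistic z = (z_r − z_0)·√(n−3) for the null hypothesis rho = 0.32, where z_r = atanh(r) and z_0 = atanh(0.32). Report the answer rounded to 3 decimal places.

1.021

z_r = atanh(0.50) = 0.549306,  z_0 = atanh(0.32) = 0.331647
SE = 1/√(n−3) = 1/√22 = 0.213201
z = (z_r − z_0)/SE = (0.549306 − 0.331647) / 0.213201 = 0.217659 / 0.213201 = 1.021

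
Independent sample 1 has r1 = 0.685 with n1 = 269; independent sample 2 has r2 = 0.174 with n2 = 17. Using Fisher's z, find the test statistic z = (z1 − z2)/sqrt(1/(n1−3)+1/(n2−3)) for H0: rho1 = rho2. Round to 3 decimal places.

Fisher z-transforms: z1 = atanh(0.685) = 0.838474, z2 = atanh(0.174) = 0.175789; difference d = 0.662685
Var(d) = 1/266 + 1/14 = 0.0037594 + 0.0714286 = 0.0751880
z = d/√Var(d) = 0.662685 / √0.0751880 = 0.662685 / 0.274204 = 2.417

2.417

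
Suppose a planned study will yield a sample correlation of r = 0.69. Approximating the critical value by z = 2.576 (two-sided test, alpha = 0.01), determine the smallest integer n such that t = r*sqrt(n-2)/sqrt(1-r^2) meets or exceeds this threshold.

r√(n−2)/√(1−r²) ≥ 2.576  ⇔  n−2 ≥ (2.576)²·(1−r²)/r²
(1−r²)/r² = (1−0.4761)/0.4761 = 1.1004
n ≥ 2 + 6.635776·1.1004 = 2 + 7.3020 = 9.3020
⌈9.3020⌉ = 10

10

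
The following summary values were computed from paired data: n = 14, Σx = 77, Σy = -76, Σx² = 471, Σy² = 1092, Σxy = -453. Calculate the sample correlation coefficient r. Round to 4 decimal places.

Numerator: nΣxy − (Σx)(Σy) = 14·(-453) − (77)(-76) = -490
Denominator: √[(nΣx²−(Σx)²)(nΣy²−(Σy)²)]
  nΣx²−(Σx)² = 14·471 − 5929 = 665;  nΣy²−(Σy)² = 14·1092 − 5776 = 9512
  √(665·9512) = √6325480 = 2515.0507
r = -490 / 2515.0507 = -0.1948

-0.1948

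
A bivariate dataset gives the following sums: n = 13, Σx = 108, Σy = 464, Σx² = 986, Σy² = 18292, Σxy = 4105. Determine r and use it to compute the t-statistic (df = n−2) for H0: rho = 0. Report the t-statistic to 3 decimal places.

2.751

S_xy = nΣxy − ΣxΣy = 13·4105 − 108·464 = 53365 − 50112 = 3253
S_xx = nΣx² − (Σx)² = 13·986 − 108² = 12818 − 11664 = 1154
S_yy = nΣy² − (Σy)² = 13·18292 − 464² = 237796 − 215296 = 22500
r = S_xy / √(S_xx·S_yy) = 3253 / √(1154·22500) = 3253 / √25965000 = 3253 / 5095.5863 = 0.6384
t = r·√(n−2)/√(1−r²) = 0.6384·√11 / √(1−0.407555) = 2.117333 / 0.769704 = 2.751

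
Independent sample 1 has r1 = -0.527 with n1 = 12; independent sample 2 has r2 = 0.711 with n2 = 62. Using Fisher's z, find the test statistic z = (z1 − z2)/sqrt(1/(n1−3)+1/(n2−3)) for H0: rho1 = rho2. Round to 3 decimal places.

-4.122

Fisher z-transforms: z1 = atanh(-0.527) = -0.585982, z2 = atanh(0.711) = 0.889203; difference d = -1.475185
Var(d) = 1/9 + 1/59 = 0.1111111 + 0.0169492 = 0.1280603
z = d/√Var(d) = -1.475185 / √0.1280603 = -1.475185 / 0.357855 = -4.122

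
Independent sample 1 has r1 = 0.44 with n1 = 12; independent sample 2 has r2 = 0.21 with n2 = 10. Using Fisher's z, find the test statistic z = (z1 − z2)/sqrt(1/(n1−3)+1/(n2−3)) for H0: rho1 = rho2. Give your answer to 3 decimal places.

0.514

Fisher z-transforms: z1 = atanh(0.44) = 0.472231, z2 = atanh(0.21) = 0.213171; difference d = 0.259060
Var(d) = 1/9 + 1/7 = 0.1111111 + 0.1428571 = 0.2539682
z = d/√Var(d) = 0.259060 / √0.2539682 = 0.259060 / 0.503953 = 0.514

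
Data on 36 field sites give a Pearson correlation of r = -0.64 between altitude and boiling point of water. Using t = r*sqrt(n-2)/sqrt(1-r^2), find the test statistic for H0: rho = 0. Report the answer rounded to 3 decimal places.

t = r·√(n−2) / √(1−r²) with r = -0.64, n = 36
  = -0.64·√34 / √(1 − 0.4096)
  = -0.64·5.830952 / 0.768375
  = -3.731809 / 0.768375 = -4.857

-4.857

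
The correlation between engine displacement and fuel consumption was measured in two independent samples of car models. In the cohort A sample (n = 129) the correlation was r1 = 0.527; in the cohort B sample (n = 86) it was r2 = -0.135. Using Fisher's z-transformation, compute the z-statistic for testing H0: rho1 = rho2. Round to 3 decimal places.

5.106

z1 = atanh(0.527) = 0.585982,  z2 = atanh(-0.135) = -0.135829
SE = √(1/(n1−3) + 1/(n2−3)) = √(1/126 + 1/83) = √(0.0079365 + 0.0120482) = √0.0199847 = 0.141367
z = (z1 − z2)/SE = (0.585982 − (-0.135829)) / 0.141367 = 0.721811 / 0.141367 = 5.106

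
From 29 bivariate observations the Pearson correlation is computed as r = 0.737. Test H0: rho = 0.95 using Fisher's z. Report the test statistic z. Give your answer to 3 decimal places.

-4.527

z_r = atanh(0.737) = 0.943880,  z_0 = atanh(0.95) = 1.831781
SE = 1/√(n−3) = 1/√26 = 0.196116
z = (z_r − z_0)/SE = (0.943880 − 1.831781) / 0.196116 = -0.887901 / 0.196116 = -4.527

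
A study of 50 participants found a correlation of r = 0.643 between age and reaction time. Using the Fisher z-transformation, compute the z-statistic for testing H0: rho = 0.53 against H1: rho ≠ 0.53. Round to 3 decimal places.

z_r = atanh(0.643) = 0.763272,  z_0 = atanh(0.53) = 0.590145
SE = 1/√(n−3) = 1/√47 = 0.145865
z = (z_r − z_0)/SE = (0.763272 − 0.590145) / 0.145865 = 0.173127 / 0.145865 = 1.187

1.187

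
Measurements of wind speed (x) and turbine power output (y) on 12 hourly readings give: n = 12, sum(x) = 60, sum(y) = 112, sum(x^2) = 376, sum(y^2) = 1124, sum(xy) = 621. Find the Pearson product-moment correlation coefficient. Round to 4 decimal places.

0.7889

S_xy = nΣxy − ΣxΣy = 12·621 − 60·112 = 7452 − 6720 = 732
S_xx = nΣx² − (Σx)² = 12·376 − 60² = 4512 − 3600 = 912
S_yy = nΣy² − (Σy)² = 12·1124 − 112² = 13488 − 12544 = 944
r = S_xy / √(S_xx·S_yy) = 732 / √(912·944) = 732 / √860928 = 732 / 927.8621 = 0.7889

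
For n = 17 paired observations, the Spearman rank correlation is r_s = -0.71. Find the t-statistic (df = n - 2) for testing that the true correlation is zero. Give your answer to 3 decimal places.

1 − r_s² = 1 − 0.5041 = 0.4959;  √(1−r_s²) = 0.704202
√(n−2) = √15 = 3.872983
t = r_s·√(n−2)/√(1−r_s²) = -0.71 · 3.872983 / 0.704202 = -3.905

-3.905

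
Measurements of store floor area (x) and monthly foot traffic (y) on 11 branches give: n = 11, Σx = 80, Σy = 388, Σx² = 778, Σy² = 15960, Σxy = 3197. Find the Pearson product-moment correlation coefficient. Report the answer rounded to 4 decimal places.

0.5617

S_xy = nΣxy − ΣxΣy = 11·3197 − 80·388 = 35167 − 31040 = 4127
S_xx = nΣx² − (Σx)² = 11·778 − 80² = 8558 − 6400 = 2158
S_yy = nΣy² − (Σy)² = 11·15960 − 388² = 175560 − 150544 = 25016
r = S_xy / √(S_xx·S_yy) = 4127 / √(2158·25016) = 4127 / √53984528 = 4127 / 7347.4164 = 0.5617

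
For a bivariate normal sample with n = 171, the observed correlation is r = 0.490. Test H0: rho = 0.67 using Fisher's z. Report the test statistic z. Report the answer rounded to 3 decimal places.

z_r = atanh(0.490) = 0.536060,  z_0 = atanh(0.67) = 0.810743
SE = 1/√(n−3) = 1/√168 = 0.077152
z = (z_r − z_0)/SE = (0.536060 − 0.810743) / 0.077152 = -0.274683 / 0.077152 = -3.560

-3.560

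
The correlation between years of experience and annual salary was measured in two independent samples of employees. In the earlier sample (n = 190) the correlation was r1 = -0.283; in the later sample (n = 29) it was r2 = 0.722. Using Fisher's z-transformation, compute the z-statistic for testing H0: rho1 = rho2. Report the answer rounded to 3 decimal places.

Fisher z-transforms: z1 = atanh(-0.283) = -0.290940, z2 = atanh(0.722) = 0.911810; difference d = -1.202750
Var(d) = 1/187 + 1/26 = 0.0053476 + 0.0384615 = 0.0438091
z = d/√Var(d) = -1.202750 / √0.0438091 = -1.202750 / 0.209306 = -5.746

-5.746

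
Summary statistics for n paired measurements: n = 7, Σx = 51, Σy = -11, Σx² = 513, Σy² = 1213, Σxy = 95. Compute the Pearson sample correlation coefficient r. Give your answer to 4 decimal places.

0.4259

S_xy = nΣxy − ΣxΣy = 7·95 − 51·(-11) = 665 − (-561) = 1226
S_xx = nΣx² − (Σx)² = 7·513 − 51² = 3591 − 2601 = 990
S_yy = nΣy² − (Σy)² = 7·1213 − (-11)² = 8491 − 121 = 8370
r = S_xy / √(S_xx·S_yy) = 1226 / √(990·8370) = 1226 / √8286300 = 1226 / 2878.5934 = 0.4259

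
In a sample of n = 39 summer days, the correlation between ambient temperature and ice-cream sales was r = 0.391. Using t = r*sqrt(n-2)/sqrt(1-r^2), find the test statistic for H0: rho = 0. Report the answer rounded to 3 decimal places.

2.584

t = r·√(n−2) / √(1−r²) with r = 0.391, n = 39
  = 0.391·√37 / √(1 − 0.152881)
  = 0.391·6.082763 / 0.920391
  = 2.378360 / 0.920391 = 2.584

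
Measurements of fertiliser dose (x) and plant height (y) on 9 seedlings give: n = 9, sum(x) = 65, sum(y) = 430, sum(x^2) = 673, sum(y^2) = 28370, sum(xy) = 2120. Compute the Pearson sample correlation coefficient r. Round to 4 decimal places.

S_xy = nΣxy − ΣxΣy = 9·2120 − 65·430 = 19080 − 27950 = -8870
S_xx = nΣx² − (Σx)² = 9·673 − 65² = 6057 − 4225 = 1832
S_yy = nΣy² − (Σy)² = 9·28370 − 430² = 255330 − 184900 = 70430
r = S_xy / √(S_xx·S_yy) = -8870 / √(1832·70430) = -8870 / √129027760 = -8870 / 11359.0387 = -0.7809

-0.7809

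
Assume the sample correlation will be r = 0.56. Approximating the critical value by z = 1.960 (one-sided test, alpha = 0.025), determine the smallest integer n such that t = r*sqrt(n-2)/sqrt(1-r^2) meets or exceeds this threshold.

11

Need r·√(n−2)/√(1−r²) ≥ 1.960
√(n−2) ≥ 1.960·√(1−0.3136) / 0.56 = 1.960·0.828493 / 0.56 = 2.8997
n−2 ≥ 8.4083  ⇒  n ≥ 10.4083
Smallest integer n = 11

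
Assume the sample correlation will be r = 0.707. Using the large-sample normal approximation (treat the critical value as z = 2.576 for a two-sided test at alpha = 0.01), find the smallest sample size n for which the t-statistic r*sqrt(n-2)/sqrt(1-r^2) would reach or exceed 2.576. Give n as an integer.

9

Need r·√(n−2)/√(1−r²) ≥ 2.576
√(n−2) ≥ 2.576·√(1−0.499849) / 0.707 = 2.576·0.707214 / 0.707 = 2.5768
n−2 ≥ 6.6399  ⇒  n ≥ 8.6399
Smallest integer n = 9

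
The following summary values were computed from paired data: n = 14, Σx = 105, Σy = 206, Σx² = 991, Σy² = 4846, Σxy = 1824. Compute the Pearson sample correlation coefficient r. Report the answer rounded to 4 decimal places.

Numerator: nΣxy − (Σx)(Σy) = 14·1824 − (105)(206) = 3906
Denominator: √[(nΣx²−(Σx)²)(nΣy²−(Σy)²)]
  nΣx²−(Σx)² = 14·991 − 11025 = 2849;  nΣy²−(Σy)² = 14·4846 − 42436 = 25408
  √(2849·25408) = √72387392 = 8508.0780
r = 3906 / 8508.0780 = 0.4591

0.4591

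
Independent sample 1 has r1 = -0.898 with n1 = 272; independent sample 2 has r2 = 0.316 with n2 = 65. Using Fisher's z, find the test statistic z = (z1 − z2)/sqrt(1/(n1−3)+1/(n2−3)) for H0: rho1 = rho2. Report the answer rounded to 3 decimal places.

Fisher z-transforms: z1 = atanh(-0.898) = -1.461792, z2 = atanh(0.316) = 0.327197; difference d = -1.788989
Var(d) = 1/269 + 1/62 = 0.0037175 + 0.0161290 = 0.0198465
z = d/√Var(d) = -1.788989 / √0.0198465 = -1.788989 / 0.140878 = -12.699

-12.699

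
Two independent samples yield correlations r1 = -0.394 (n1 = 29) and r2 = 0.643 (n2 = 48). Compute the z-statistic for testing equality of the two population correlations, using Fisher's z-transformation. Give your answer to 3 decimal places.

Fisher z-transforms: z1 = atanh(-0.394) = -0.416526, z2 = atanh(0.643) = 0.763272; difference d = -1.179798
Var(d) = 1/26 + 1/45 = 0.0384615 + 0.0222222 = 0.0606837
z = d/√Var(d) = -1.179798 / √0.0606837 = -1.179798 / 0.246341 = -4.789

-4.789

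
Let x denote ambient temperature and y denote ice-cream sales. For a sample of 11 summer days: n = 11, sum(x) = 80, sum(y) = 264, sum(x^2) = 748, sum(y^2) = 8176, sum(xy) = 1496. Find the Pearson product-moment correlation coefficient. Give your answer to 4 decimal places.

Numerator: nΣxy − (Σx)(Σy) = 11·1496 − (80)(264) = -4664
Denominator: √[(nΣx²−(Σx)²)(nΣy²−(Σy)²)]
  nΣx²−(Σx)² = 11·748 − 6400 = 1828;  nΣy²−(Σy)² = 11·8176 − 69696 = 20240
  √(1828·20240) = √36998720 = 6082.6573
r = -4664 / 6082.6573 = -0.7668

-0.7668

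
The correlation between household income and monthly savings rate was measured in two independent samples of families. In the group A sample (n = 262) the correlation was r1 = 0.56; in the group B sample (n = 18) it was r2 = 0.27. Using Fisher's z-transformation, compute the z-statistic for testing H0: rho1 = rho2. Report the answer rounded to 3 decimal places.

1.340

Fisher z-transforms: z1 = atanh(0.56) = 0.632833, z2 = atanh(0.27) = 0.276864; difference d = 0.355969
Var(d) = 1/259 + 1/15 = 0.0038610 + 0.0666667 = 0.0705277
z = d/√Var(d) = 0.355969 / √0.0705277 = 0.355969 / 0.265571 = 1.340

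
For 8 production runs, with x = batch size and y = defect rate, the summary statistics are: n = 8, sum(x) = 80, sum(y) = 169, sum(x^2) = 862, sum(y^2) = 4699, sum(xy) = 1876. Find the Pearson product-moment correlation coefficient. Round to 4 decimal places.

Numerator: nΣxy − (Σx)(Σy) = 8·1876 − (80)(169) = 1488
Denominator: √[(nΣx²−(Σx)²)(nΣy²−(Σy)²)]
  nΣx²−(Σx)² = 8·862 − 6400 = 496;  nΣy²−(Σy)² = 8·4699 − 28561 = 9031
  √(496·9031) = √4479376 = 2116.4536
r = 1488 / 2116.4536 = 0.7031

0.7031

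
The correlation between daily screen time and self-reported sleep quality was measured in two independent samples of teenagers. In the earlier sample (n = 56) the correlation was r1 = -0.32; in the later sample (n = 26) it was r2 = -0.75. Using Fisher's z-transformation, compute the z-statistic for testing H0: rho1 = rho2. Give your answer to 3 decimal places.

z1 = atanh(-0.32) = -0.331647,  z2 = atanh(-0.75) = -0.972955
SE = √(1/(n1−3) + 1/(n2−3)) = √(1/53 + 1/23) = √(0.0188679 + 0.0434783) = √0.0623462 = 0.249692
z = (z1 − z2)/SE = (-0.331647 − (-0.972955)) / 0.249692 = 0.641308 / 0.249692 = 2.568

2.568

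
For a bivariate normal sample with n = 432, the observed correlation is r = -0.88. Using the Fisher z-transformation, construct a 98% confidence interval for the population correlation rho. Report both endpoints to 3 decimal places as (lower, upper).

(-0.903, -0.852)

z_r = atanh(-0.88) = -1.375768;  SE = 1/√(n−3) = 1/√429 = 0.048280
z-limits: -1.375768 ± 2.326·0.048280 = -1.375768 ± 0.112299 = [-1.488067, -1.263469]
ρ-limits: (tanh -1.488067, tanh -1.263469) = (-0.903, -0.852)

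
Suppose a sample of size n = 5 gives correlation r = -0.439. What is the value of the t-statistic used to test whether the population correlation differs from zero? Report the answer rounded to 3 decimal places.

-0.846

t = r·√(n−2) / √(1−r²) with r = -0.439, n = 5
  = -0.439·√3 / √(1 − 0.192721)
  = -0.439·1.732051 / 0.898487
  = -0.760370 / 0.898487 = -0.846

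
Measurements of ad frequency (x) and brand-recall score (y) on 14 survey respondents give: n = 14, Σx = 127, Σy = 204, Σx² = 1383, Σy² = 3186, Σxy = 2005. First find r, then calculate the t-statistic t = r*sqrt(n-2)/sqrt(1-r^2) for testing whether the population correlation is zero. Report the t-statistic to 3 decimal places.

S_xy = nΣxy − ΣxΣy = 14·2005 − 127·204 = 28070 − 25908 = 2162
S_xx = nΣx² − (Σx)² = 14·1383 − 127² = 19362 − 16129 = 3233
S_yy = nΣy² − (Σy)² = 14·3186 − 204² = 44604 − 41616 = 2988
r = S_xy / √(S_xx·S_yy) = 2162 / √(3233·2988) = 2162 / √9660204 = 2162 / 3108.0869 = 0.6956
t = r·√(n−2)/√(1−r²) = 0.6956·√12 / √(1−0.483859) = 2.409629 / 0.718430 = 3.354

3.354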